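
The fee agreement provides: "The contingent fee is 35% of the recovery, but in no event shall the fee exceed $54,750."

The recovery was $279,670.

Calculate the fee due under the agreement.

$54,750.00

35% of $279,670 = $97,884.50
That exceeds the $54,750 cap, so the fee is capped at $54,750.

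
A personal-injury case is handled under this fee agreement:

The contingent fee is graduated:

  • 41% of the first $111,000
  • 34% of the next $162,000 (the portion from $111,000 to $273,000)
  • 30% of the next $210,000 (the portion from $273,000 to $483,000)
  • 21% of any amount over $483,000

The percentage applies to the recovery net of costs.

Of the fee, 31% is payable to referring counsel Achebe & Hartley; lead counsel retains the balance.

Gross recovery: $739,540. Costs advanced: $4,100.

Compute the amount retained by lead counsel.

$149,455.66

Fee base (net of costs): $739,540 − $4,100 = $735,440
First $111,000 at 41% = $45,510.00
Next $162,000 at 34% = $55,080.00
Next $210,000 at 30% = $63,000.00
Remaining $252,440 at 21% = $53,012.40
Fee: $45,510.00 + $55,080.00 + $63,000.00 + $53,012.40 = $216,602.40
Referral share: 31% of $216,602.40 = $67,146.74; lead counsel retains $216,602.40 − $67,146.74 = $149,455.66.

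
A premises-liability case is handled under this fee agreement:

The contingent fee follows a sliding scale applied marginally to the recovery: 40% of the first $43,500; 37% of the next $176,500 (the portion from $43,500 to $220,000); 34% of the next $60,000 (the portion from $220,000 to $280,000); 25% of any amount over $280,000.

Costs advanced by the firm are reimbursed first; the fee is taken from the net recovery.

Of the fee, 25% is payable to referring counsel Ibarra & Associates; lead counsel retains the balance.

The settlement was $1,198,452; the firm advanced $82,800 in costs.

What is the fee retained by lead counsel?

$234,013.50

Fee base (net of costs): $1,198,452 − $82,800 = $1,115,652
First $43,500 at 40% = $17,400.00
Next $176,500 at 37% = $65,305.00
Next $60,000 at 34% = $20,400.00
Remaining $835,652 at 25% = $208,913.00
Fee: $17,400.00 + $65,305.00 + $20,400.00 + $208,913.00 = $312,018.00
Referral share: 25% of $312,018.00 = $78,004.50; lead counsel retains $312,018.00 − $78,004.50 = $234,013.50.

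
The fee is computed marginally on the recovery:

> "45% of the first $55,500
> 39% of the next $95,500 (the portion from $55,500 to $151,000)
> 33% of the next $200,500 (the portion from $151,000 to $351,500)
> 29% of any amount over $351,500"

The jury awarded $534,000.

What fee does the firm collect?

$181,310.00

First $55,500 at 45% = $24,975.00
Next $95,500 at 39% = $37,245.00
Next $200,500 at 33% = $66,165.00
Remaining $182,500 at 29% = $52,925.00
Fee: $24,975.00 + $37,245.00 + $66,165.00 + $52,925.00 = $181,310.00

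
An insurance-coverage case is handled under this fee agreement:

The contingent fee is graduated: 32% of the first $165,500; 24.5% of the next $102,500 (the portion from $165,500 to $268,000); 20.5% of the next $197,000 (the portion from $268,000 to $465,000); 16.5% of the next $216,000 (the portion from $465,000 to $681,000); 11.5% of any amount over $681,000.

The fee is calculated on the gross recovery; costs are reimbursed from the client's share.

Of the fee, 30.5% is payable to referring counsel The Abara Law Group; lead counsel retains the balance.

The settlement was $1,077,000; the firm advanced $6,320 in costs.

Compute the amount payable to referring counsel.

Fee base is the gross recovery, $1,077,000; costs are reimbursed separately.
First $165,500 at 32% = $52,960.00
Next $102,500 at 24.5% = $25,112.50
Next $197,000 at 20.5% = $40,385.00
Next $216,000 at 16.5% = $35,640.00
Remaining $396,000 at 11.5% = $45,540.00
Fee: $52,960.00 + $25,112.50 + $40,385.00 + $35,640.00 + $45,540.00 = $199,637.50
Referral share: 30.5% of $199,637.50 = $60,889.44; lead counsel retains $199,637.50 − $60,889.44 = $138,748.06.

$60,889.44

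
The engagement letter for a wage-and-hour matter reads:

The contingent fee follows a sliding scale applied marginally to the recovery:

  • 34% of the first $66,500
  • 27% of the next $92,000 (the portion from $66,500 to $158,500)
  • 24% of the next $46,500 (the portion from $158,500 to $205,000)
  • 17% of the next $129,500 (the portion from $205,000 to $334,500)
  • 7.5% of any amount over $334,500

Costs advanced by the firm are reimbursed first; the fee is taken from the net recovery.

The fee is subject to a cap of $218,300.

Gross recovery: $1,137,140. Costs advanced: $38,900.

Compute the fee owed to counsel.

$137,905.50

Fee base (net of costs): $1,137,140 − $38,900 = $1,098,240
First $66,500 at 34% = $22,610.00
Next $92,000 at 27% = $24,840.00
Next $46,500 at 24% = $11,160.00
Next $129,500 at 17% = $22,015.00
Remaining $763,740 at 7.5% = $57,280.50
Fee: $22,610.00 + $24,840.00 + $11,160.00 + $22,015.00 + $57,280.50 = $137,905.50
$137,905.50 is under the $218,300 cap.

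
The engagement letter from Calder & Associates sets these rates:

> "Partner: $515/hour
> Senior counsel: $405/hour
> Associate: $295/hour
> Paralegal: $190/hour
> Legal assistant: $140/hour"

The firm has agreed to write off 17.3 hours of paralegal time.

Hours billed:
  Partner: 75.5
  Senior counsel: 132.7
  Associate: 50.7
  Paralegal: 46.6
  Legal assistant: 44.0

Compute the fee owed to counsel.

$119,309.50

Partner: 75.5 × $515 = $38,882.50
Senior counsel: 132.7 × $405 = $53,743.50
Associate: 50.7 × $295 = $14,956.50
Paralegal: 46.6 × $190 = $8,854.00
Legal assistant: 44.0 × $140 = $6,160.00
Subtotal: $122,596.50
Write-off: 17.3 × $190 = $3,287.00
Total: $122,596.50 − $3,287.00 = $119,309.50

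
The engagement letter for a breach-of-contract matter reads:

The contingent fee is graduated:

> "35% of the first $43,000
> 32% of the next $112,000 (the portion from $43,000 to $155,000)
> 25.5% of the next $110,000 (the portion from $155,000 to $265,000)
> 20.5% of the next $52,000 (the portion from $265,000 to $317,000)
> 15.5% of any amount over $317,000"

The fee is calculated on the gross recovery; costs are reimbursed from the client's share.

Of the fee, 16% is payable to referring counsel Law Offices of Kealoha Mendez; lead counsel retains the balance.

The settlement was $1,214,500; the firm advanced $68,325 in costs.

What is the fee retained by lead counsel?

$192,118.50

Fee base is the gross recovery, $1,214,500; costs are reimbursed separately.
First $43,000 at 35% = $15,050.00
Next $112,000 at 32% = $35,840.00
Next $110,000 at 25.5% = $28,050.00
Next $52,000 at 20.5% = $10,660.00
Remaining $897,500 at 15.5% = $139,112.50
Fee: $15,050.00 + $35,840.00 + $28,050.00 + $10,660.00 + $139,112.50 = $228,712.50
Referral share: 16% of $228,712.50 = $36,594.00; lead counsel retains $228,712.50 − $36,594.00 = $192,118.50.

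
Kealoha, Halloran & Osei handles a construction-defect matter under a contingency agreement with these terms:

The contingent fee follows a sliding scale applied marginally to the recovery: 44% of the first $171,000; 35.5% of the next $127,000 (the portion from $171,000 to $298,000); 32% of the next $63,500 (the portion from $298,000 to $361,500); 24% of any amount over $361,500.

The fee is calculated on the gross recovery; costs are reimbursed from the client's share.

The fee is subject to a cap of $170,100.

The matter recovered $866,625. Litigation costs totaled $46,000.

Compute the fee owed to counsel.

$170,100.00

Fee base is the gross recovery, $866,625; costs are reimbursed separately.
First $171,000 at 44% = $75,240.00
Next $127,000 at 35.5% = $45,085.00
Next $63,500 at 32% = $20,320.00
Remaining $505,125 at 24% = $121,230.00
Fee: $75,240.00 + $45,085.00 + $20,320.00 + $121,230.00 = $261,875.00
$261,875.00 exceeds the $170,100 cap, so the fee is capped at $170,100.00.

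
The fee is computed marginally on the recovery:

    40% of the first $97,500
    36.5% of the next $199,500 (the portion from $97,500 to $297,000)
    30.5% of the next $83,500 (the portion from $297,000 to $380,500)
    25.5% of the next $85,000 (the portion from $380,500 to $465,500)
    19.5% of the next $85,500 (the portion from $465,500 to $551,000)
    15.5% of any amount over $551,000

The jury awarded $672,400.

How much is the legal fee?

$194,449.50

First $97,500 at 40% = $39,000.00
Next $199,500 at 36.5% = $72,817.50
Next $83,500 at 30.5% = $25,467.50
Next $85,000 at 25.5% = $21,675.00
Next $85,500 at 19.5% = $16,672.50
Remaining $121,400 at 15.5% = $18,817.00
Fee: $39,000.00 + $72,817.50 + $25,467.50 + $21,675.00 + $16,672.50 + $18,817.00 = $194,449.50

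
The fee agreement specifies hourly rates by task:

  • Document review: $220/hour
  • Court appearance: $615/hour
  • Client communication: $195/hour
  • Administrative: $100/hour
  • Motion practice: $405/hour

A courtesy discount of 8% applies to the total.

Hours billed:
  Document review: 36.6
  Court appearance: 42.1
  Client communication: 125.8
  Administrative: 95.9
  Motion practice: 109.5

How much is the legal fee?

Document review: 36.6 × $220 = $8,052.00
Court appearance: 42.1 × $615 = $25,891.50
Client communication: 125.8 × $195 = $24,531.00
Administrative: 95.9 × $100 = $9,590.00
Motion practice: 109.5 × $405 = $44,347.50
Subtotal: $112,412.00
Less 8% discount: −$8,992.96
Total: $112,412.00 − $8,992.96 = $103,419.04

$103,419.04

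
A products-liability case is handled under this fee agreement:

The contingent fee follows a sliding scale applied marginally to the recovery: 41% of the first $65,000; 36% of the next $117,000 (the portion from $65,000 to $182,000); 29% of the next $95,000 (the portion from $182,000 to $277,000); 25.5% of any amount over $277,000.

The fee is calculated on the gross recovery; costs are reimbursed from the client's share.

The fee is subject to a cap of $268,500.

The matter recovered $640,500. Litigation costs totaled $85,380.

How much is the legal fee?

Fee base is the gross recovery, $640,500; costs are reimbursed separately.
First $65,000 at 41% = $26,650.00
Next $117,000 at 36% = $42,120.00
Next $95,000 at 29% = $27,550.00
Remaining $363,500 at 25.5% = $92,692.50
Fee: $26,650.00 + $42,120.00 + $27,550.00 + $92,692.50 = $189,012.50
$189,012.50 is under the $268,500 cap.

$189,012.50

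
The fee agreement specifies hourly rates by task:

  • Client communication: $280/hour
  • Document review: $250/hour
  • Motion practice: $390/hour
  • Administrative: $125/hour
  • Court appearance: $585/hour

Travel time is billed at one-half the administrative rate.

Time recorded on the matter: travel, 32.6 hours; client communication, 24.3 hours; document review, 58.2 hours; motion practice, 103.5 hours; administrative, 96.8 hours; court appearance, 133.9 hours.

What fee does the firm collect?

$154,188.00

Client communication: 24.3 × $280 = $6,804.00
Document review: 58.2 × $250 = $14,550.00
Motion practice: 103.5 × $390 = $40,365.00
Administrative: 96.8 × $125 = $12,100.00
Court appearance: 133.9 × $585 = $78,331.50
Subtotal: $6,804.00 + $14,550.00 + $40,365.00 + $12,100.00 + $78,331.50 = $152,150.50
Travel: 32.6 × ($125 ÷ 2) = 32.6 × $62.50 = $2,037.50
Total: $152,150.50 + $2,037.50 = $154,188.00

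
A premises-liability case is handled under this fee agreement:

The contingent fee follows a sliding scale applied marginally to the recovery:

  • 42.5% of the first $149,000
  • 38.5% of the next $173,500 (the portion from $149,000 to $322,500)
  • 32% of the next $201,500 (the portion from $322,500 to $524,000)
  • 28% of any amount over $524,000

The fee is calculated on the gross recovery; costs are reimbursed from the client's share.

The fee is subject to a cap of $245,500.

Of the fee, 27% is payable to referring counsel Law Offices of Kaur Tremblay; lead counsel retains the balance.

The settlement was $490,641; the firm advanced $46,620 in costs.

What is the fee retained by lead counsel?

Fee base is the gross recovery, $490,641; costs are reimbursed separately.
First $149,000 at 42.5% = $63,325.00
Next $173,500 at 38.5% = $66,797.50
Remaining $168,141 at 32% = $53,805.12
Fee: $63,325.00 + $66,797.50 + $53,805.12 = $183,927.62
$183,927.62 is under the $245,500 cap.
Referral share: 27% of $183,927.62 = $49,660.46; lead counsel retains $183,927.62 − $49,660.46 = $134,267.16.

$134,267.16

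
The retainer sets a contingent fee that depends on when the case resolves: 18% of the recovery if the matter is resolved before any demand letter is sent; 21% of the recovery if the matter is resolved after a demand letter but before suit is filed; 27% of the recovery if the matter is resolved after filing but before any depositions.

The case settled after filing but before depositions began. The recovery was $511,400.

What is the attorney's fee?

The matter settled after filing but before depositions began, so the 27% rate applies.
$511,400 × 27% = $138,078.00

$138,078.00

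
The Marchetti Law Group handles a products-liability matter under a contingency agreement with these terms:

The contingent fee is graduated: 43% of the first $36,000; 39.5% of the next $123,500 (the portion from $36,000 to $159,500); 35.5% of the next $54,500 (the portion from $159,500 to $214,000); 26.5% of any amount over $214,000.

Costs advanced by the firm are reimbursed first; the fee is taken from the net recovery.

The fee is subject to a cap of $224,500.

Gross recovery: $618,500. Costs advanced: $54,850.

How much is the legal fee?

Fee base (net of costs): $618,500 − $54,850 = $563,650
First $36,000 at 43% = $15,480.00
Next $123,500 at 39.5% = $48,782.50
Next $54,500 at 35.5% = $19,347.50
Remaining $349,650 at 26.5% = $92,657.25
Fee: $15,480.00 + $48,782.50 + $19,347.50 + $92,657.25 = $176,267.25
$176,267.25 is under the $224,500 cap.

$176,267.25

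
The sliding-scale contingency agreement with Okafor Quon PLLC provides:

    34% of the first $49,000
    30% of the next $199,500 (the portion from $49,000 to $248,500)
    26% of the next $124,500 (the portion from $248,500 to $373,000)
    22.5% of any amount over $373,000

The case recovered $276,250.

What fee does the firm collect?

$83,725.00

First $49,000 at 34% = $16,660.00
Next $199,500 at 30% = $59,850.00
Remaining $27,750 at 26% = $7,215.00
Fee: $16,660.00 + $59,850.00 + $7,215.00 = $83,725.00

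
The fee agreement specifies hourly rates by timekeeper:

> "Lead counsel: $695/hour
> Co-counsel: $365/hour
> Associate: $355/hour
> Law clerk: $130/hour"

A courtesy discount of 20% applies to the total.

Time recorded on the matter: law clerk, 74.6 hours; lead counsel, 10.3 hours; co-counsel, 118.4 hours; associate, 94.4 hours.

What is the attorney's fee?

Lead counsel: 10.3 × $695 = $7,158.50
Co-counsel: 118.4 × $365 = $43,216.00
Associate: 94.4 × $355 = $33,512.00
Law clerk: 74.6 × $130 = $9,698.00
Subtotal: $93,584.50
Less 20% discount: −$18,716.90
Total: $93,584.50 − $18,716.90 = $74,867.60

$74,867.60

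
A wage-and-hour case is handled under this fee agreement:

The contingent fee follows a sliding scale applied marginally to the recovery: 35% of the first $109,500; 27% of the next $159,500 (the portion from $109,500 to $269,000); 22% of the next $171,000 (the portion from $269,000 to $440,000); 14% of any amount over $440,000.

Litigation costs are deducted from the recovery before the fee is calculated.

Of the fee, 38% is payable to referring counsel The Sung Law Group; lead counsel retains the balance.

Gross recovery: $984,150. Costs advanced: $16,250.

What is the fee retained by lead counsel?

$119,607.92

Fee base (net of costs): $984,150 − $16,250 = $967,900
First $109,500 at 35% = $38,325.00
Next $159,500 at 27% = $43,065.00
Next $171,000 at 22% = $37,620.00
Remaining $527,900 at 14% = $73,906.00
Fee: $38,325.00 + $43,065.00 + $37,620.00 + $73,906.00 = $192,916.00
Referral share: 38% of $192,916.00 = $73,308.08; lead counsel retains $192,916.00 − $73,308.08 = $119,607.92.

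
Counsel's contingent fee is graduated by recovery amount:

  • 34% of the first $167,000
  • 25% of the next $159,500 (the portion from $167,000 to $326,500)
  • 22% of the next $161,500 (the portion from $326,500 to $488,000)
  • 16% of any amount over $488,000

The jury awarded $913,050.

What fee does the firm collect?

$200,193.00

First $167,000 at 34% = $56,780.00
Next $159,500 at 25% = $39,875.00
Next $161,500 at 22% = $35,530.00
Remaining $425,050 at 16% = $68,008.00
Fee: $56,780.00 + $39,875.00 + $35,530.00 + $68,008.00 = $200,193.00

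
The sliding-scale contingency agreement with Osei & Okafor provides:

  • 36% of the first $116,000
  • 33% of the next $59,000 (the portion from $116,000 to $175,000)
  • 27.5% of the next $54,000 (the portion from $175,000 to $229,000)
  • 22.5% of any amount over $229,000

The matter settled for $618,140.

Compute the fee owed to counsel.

$163,636.50

First $116,000 at 36% = $41,760.00
Next $59,000 at 33% = $19,470.00
Next $54,000 at 27.5% = $14,850.00
Remaining $389,140 at 22.5% = $87,556.50
Fee: $41,760.00 + $19,470.00 + $14,850.00 + $87,556.50 = $163,636.50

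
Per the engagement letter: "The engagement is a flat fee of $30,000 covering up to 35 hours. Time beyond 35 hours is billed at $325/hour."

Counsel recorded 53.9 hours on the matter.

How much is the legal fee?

$36,142.50

Flat fee: $30,000.00
Excess hours: 53.9 − 35 = 18.9
Overrun: 18.9 × $325 = $6,142.50
Total: $30,000.00 + $6,142.50 = $36,142.50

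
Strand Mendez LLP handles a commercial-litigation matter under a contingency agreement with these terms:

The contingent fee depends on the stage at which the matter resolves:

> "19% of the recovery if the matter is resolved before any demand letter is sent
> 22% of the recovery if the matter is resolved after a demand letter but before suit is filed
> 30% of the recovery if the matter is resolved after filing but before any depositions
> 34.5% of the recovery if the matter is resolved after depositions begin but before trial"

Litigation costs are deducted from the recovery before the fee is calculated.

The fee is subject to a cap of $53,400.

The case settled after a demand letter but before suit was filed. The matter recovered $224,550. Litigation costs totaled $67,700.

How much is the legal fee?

$34,507.00

Fee base (net of costs): $224,550 − $67,700 = $156,850
The matter settled after a demand letter but before suit was filed, so the 22% rate applies.
$156,850 × 22% = $34,507.00
$34,507.00 is under the $53,400 cap.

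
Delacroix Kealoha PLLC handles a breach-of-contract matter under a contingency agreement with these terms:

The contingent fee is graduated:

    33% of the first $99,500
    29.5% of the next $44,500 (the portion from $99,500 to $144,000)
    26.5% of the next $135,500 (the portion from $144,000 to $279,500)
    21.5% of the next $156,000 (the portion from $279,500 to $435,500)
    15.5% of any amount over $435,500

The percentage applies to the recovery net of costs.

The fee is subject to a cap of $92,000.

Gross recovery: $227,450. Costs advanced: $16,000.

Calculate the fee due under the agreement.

Fee base (net of costs): $227,450 − $16,000 = $211,450
First $99,500 at 33% = $32,835.00
Next $44,500 at 29.5% = $13,127.50
Remaining $67,450 at 26.5% = $17,874.25
Fee: $32,835.00 + $13,127.50 + $17,874.25 = $63,836.75
$63,836.75 is under the $92,000 cap.

$63,836.75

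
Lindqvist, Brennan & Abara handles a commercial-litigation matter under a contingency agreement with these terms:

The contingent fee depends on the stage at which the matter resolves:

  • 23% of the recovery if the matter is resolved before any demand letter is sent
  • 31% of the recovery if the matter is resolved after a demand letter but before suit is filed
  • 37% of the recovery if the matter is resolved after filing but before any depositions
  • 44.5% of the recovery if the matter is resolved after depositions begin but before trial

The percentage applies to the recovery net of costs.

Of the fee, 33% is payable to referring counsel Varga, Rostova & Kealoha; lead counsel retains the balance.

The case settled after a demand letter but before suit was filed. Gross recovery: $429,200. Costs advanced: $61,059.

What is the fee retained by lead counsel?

Fee base (net of costs): $429,200 − $61,059 = $368,141
The matter settled after a demand letter but before suit was filed, so the 31% rate applies.
$368,141 × 31% = $114,123.71
Referral share: 33% of $114,123.71 = $37,660.82; lead counsel retains $114,123.71 − $37,660.82 = $76,462.89.

$76,462.89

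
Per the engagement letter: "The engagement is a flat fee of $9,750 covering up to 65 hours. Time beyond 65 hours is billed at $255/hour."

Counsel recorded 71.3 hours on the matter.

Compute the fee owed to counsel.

$11,356.50

Flat fee: $9,750.00
Excess hours: 71.3 − 65 = 6.3
Overrun: 6.3 × $255 = $1,606.50
Total: $9,750.00 + $1,606.50 = $11,356.50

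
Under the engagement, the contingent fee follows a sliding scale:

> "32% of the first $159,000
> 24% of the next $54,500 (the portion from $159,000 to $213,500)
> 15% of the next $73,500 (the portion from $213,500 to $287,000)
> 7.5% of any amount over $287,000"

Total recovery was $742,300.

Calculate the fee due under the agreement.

First $159,000 at 32% = $50,880.00
Next $54,500 at 24% = $13,080.00
Next $73,500 at 15% = $11,025.00
Remaining $455,300 at 7.5% = $34,147.50
Fee: $50,880.00 + $13,080.00 + $11,025.00 + $34,147.50 = $109,132.50

$109,132.50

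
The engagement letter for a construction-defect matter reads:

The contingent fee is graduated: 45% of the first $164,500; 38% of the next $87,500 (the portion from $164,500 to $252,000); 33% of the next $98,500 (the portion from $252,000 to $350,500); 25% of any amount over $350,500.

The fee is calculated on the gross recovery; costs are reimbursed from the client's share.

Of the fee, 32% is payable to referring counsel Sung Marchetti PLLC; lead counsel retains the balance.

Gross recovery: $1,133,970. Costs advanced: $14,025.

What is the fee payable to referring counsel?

Fee base is the gross recovery, $1,133,970; costs are reimbursed separately.
First $164,500 at 45% = $74,025.00
Next $87,500 at 38% = $33,250.00
Next $98,500 at 33% = $32,505.00
Remaining $783,470 at 25% = $195,867.50
Fee: $74,025.00 + $33,250.00 + $32,505.00 + $195,867.50 = $335,647.50
Referral share: 32% of $335,647.50 = $107,407.20; lead counsel retains $335,647.50 − $107,407.20 = $228,240.30.

$107,407.20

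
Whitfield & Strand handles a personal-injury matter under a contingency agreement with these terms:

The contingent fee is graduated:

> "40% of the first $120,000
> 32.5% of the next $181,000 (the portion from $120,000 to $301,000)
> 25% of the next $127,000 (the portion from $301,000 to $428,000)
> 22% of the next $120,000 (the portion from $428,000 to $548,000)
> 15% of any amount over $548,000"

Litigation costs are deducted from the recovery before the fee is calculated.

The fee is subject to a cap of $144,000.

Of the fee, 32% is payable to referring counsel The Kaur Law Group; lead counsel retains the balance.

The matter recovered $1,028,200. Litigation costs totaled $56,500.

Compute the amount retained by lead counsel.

Fee base (net of costs): $1,028,200 − $56,500 = $971,700
First $120,000 at 40% = $48,000.00
Next $181,000 at 32.5% = $58,825.00
Next $127,000 at 25% = $31,750.00
Next $120,000 at 22% = $26,400.00
Remaining $423,700 at 15% = $63,555.00
Fee: $48,000.00 + $58,825.00 + $31,750.00 + $26,400.00 + $63,555.00 = $228,530.00
$228,530.00 exceeds the $144,000 cap, so the fee is capped at $144,000.00.
Referral share: 32% of $144,000.00 = $46,080.00; lead counsel retains $144,000.00 − $46,080.00 = $97,920.00.

$97,920.00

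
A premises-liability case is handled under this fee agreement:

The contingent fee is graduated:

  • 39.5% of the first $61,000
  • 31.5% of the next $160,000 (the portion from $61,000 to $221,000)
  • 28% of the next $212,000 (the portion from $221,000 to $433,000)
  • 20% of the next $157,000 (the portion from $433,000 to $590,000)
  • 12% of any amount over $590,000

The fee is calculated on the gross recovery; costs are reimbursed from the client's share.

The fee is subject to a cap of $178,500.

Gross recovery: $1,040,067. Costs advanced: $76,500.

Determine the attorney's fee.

Fee base is the gross recovery, $1,040,067; costs are reimbursed separately.
First $61,000 at 39.5% = $24,095.00
Next $160,000 at 31.5% = $50,400.00
Next $212,000 at 28% = $59,360.00
Next $157,000 at 20% = $31,400.00
Remaining $450,067 at 12% = $54,008.04
Fee: $24,095.00 + $50,400.00 + $59,360.00 + $31,400.00 + $54,008.04 = $219,263.04
$219,263.04 exceeds the $178,500 cap, so the fee is capped at $178,500.00.

$178,500.00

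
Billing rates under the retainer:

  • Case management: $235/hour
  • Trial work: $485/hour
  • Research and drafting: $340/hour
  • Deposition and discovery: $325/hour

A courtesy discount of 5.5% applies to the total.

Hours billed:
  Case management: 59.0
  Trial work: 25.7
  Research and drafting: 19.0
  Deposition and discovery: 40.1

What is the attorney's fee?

Case management: 59.0 × $235 = $13,865.00
Trial work: 25.7 × $485 = $12,464.50
Research and drafting: 19.0 × $340 = $6,460.00
Deposition and discovery: 40.1 × $325 = $13,032.50
Subtotal: $45,822.00
Less 5.5% discount: −$2,520.21
Total: $45,822.00 − $2,520.21 = $43,301.79

$43,301.79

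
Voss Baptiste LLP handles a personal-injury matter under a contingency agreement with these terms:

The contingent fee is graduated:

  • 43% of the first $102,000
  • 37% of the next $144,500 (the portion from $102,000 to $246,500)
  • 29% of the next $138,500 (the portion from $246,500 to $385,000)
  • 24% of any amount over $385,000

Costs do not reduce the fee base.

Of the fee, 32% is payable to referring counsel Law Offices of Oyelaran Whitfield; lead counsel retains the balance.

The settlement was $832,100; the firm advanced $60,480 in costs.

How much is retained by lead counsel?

$166,459.92

Fee base is the gross recovery, $832,100; costs are reimbursed separately.
First $102,000 at 43% = $43,860.00
Next $144,500 at 37% = $53,465.00
Next $138,500 at 29% = $40,165.00
Remaining $447,100 at 24% = $107,304.00
Fee: $43,860.00 + $53,465.00 + $40,165.00 + $107,304.00 = $244,794.00
Referral share: 32% of $244,794.00 = $78,334.08; lead counsel retains $244,794.00 − $78,334.08 = $166,459.92.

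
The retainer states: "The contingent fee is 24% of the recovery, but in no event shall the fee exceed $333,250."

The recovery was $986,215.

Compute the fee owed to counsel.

24% of $986,215 = $236,691.60
That is under the $333,250 cap.

$236,691.60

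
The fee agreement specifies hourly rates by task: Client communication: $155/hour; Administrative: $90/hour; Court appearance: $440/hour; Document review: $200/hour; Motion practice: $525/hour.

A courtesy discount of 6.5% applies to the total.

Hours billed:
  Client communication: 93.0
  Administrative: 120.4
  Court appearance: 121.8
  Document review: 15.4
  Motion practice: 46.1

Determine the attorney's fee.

$99,227.34

Client communication: 93.0 × $155 = $14,415.00
Administrative: 120.4 × $90 = $10,836.00
Court appearance: 121.8 × $440 = $53,592.00
Document review: 15.4 × $200 = $3,080.00
Motion practice: 46.1 × $525 = $24,202.50
Subtotal: $106,125.50
Less 6.5% discount: −$6,898.16
Total: $106,125.50 − $6,898.16 = $99,227.34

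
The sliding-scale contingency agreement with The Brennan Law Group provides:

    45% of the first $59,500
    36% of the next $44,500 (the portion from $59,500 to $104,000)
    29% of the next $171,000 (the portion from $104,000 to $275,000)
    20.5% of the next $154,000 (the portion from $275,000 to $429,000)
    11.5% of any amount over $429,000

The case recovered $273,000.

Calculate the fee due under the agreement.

First $59,500 at 45% = $26,775.00
Next $44,500 at 36% = $16,020.00
Remaining $169,000 at 29% = $49,010.00
Fee: $26,775.00 + $16,020.00 + $49,010.00 = $91,805.00

$91,805.00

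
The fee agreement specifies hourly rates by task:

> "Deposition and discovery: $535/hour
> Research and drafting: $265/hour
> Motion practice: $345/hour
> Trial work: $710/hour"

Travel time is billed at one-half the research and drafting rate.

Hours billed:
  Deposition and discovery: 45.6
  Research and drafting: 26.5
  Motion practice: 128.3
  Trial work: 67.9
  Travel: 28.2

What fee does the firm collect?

Deposition and discovery: 45.6 × $535 = $24,396.00
Research and drafting: 26.5 × $265 = $7,022.50
Motion practice: 128.3 × $345 = $44,263.50
Trial work: 67.9 × $710 = $48,209.00
Subtotal: $24,396.00 + $7,022.50 + $44,263.50 + $48,209.00 = $123,891.00
Travel: 28.2 × ($265 ÷ 2) = 28.2 × $132.50 = $3,736.50
Total: $123,891.00 + $3,736.50 = $127,627.50

$127,627.50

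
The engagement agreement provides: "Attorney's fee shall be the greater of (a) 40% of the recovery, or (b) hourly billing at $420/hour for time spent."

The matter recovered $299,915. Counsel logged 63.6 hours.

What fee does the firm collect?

(a) 40% of $299,915 = $119,966.00
(b) 63.6 × $420 = $26,712.00
The greater is (a): $119,966.00.

$119,966.00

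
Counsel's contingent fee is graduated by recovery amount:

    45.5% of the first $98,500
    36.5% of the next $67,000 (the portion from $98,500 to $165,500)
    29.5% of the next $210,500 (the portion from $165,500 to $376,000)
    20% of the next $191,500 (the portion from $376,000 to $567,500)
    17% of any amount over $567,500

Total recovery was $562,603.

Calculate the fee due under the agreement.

$168,690.60

First $98,500 at 45.5% = $44,817.50
Next $67,000 at 36.5% = $24,455.00
Next $210,500 at 29.5% = $62,097.50
Remaining $186,603 at 20% = $37,320.60
Fee: $44,817.50 + $24,455.00 + $62,097.50 + $37,320.60 = $168,690.60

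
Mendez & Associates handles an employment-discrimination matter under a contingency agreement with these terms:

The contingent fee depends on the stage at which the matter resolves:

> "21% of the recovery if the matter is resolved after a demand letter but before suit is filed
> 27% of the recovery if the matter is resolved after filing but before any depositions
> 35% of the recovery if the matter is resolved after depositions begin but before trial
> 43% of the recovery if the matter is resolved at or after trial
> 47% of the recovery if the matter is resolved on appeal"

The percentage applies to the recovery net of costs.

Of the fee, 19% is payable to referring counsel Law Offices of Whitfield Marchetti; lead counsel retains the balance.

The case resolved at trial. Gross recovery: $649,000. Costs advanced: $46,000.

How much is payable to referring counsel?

$49,265.10

Fee base (net of costs): $649,000 − $46,000 = $603,000
The matter resolved at trial, so the 43% rate applies.
$603,000 × 43% = $259,290.00
Referral share: 19% of $259,290.00 = $49,265.10; lead counsel retains $259,290.00 − $49,265.10 = $210,024.90.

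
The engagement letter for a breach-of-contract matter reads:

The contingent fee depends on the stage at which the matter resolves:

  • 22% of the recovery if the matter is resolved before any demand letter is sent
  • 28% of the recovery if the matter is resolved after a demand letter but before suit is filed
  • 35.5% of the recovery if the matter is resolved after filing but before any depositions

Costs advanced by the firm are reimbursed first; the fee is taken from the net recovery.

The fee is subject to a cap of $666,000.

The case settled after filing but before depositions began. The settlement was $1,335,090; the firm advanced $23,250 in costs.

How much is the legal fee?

Fee base (net of costs): $1,335,090 − $23,250 = $1,311,840
The matter settled after filing but before depositions began, so the 35.5% rate applies.
$1,311,840 × 35.5% = $465,703.20
$465,703.20 is under the $666,000 cap.

$465,703.20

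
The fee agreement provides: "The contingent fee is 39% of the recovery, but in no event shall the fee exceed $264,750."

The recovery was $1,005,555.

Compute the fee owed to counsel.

$264,750.00

39% of $1,005,555 = $392,166.45
That exceeds the $264,750 cap, so the fee is capped at $264,750.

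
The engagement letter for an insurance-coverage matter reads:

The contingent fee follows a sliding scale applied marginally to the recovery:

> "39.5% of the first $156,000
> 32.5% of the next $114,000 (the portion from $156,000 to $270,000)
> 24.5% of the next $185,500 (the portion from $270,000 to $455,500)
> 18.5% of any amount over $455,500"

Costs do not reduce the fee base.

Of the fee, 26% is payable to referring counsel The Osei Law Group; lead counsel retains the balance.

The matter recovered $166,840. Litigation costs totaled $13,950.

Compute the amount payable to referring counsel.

Fee base is the gross recovery, $166,840; costs are reimbursed separately.
First $156,000 at 39.5% = $61,620.00
Remaining $10,840 at 32.5% = $3,523.00
Fee: $61,620.00 + $3,523.00 = $65,143.00
Referral share: 26% of $65,143.00 = $16,937.18; lead counsel retains $65,143.00 − $16,937.18 = $48,205.82.

$16,937.18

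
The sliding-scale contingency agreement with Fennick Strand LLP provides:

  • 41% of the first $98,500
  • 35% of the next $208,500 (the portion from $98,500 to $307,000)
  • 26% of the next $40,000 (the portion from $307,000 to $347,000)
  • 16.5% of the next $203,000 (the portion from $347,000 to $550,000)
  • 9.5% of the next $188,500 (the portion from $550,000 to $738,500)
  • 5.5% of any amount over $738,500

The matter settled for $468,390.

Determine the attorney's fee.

$143,789.35

First $98,500 at 41% = $40,385.00
Next $208,500 at 35% = $72,975.00
Next $40,000 at 26% = $10,400.00
Remaining $121,390 at 16.5% = $20,029.35
Fee: $40,385.00 + $72,975.00 + $10,400.00 + $20,029.35 = $143,789.35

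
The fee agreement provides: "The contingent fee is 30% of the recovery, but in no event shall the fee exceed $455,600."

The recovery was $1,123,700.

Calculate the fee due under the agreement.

30% of $1,123,700 = $337,110.00
That is under the $455,600 cap.

$337,110.00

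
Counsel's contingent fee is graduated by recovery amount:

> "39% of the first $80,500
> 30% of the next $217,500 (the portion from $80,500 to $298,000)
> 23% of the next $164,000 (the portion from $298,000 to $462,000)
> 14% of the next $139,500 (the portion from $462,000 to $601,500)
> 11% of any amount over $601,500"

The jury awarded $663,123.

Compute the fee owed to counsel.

First $80,500 at 39% = $31,395.00
Next $217,500 at 30% = $65,250.00
Next $164,000 at 23% = $37,720.00
Next $139,500 at 14% = $19,530.00
Remaining $61,623 at 11% = $6,778.53
Fee: $31,395.00 + $65,250.00 + $37,720.00 + $19,530.00 + $6,778.53 = $160,673.53

$160,673.53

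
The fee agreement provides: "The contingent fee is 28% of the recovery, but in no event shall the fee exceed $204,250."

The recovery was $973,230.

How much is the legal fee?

28% of $973,230 = $272,504.40
That exceeds the $204,250 cap, so the fee is capped at $204,250.

$204,250.00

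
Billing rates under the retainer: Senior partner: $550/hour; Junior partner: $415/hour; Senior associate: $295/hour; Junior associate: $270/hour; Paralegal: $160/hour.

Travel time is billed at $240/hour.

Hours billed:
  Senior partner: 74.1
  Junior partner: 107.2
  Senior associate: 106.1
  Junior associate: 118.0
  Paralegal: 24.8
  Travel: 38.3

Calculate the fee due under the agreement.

$161,562.50

Senior partner: 74.1 × $550 = $40,755.00
Junior partner: 107.2 × $415 = $44,488.00
Senior associate: 106.1 × $295 = $31,299.50
Junior associate: 118.0 × $270 = $31,860.00
Paralegal: 24.8 × $160 = $3,968.00
Subtotal: $40,755.00 + $44,488.00 + $31,299.50 + $31,860.00 + $3,968.00 = $152,370.50
Travel: 38.3 × $240 = $9,192.00
Total: $152,370.50 + $9,192.00 = $161,562.50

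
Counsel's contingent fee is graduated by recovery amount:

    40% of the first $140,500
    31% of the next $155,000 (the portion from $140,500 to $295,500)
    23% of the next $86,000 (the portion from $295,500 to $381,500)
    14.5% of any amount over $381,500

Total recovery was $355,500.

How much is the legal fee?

$118,050.00

First $140,500 at 40% = $56,200.00
Next $155,000 at 31% = $48,050.00
Remaining $60,000 at 23% = $13,800.00
Fee: $56,200.00 + $48,050.00 + $13,800.00 = $118,050.00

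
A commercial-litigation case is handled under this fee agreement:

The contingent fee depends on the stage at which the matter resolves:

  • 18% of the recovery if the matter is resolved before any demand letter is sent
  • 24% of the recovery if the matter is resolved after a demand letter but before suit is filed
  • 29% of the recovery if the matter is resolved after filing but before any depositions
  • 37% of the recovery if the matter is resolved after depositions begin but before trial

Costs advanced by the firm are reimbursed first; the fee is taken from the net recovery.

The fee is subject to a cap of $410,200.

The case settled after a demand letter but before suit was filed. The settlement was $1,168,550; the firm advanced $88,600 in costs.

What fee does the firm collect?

$259,188.00

Fee base (net of costs): $1,168,550 − $88,600 = $1,079,950
The matter settled after a demand letter but before suit was filed, so the 24% rate applies.
$1,079,950 × 24% = $259,188.00
$259,188.00 is under the $410,200 cap.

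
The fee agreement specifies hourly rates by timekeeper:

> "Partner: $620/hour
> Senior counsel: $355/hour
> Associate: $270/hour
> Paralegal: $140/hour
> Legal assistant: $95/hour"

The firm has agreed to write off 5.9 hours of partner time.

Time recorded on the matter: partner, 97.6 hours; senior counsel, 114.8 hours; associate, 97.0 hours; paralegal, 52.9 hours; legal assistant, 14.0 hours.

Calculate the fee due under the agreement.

Partner: 97.6 × $620 = $60,512.00
Senior counsel: 114.8 × $355 = $40,754.00
Associate: 97.0 × $270 = $26,190.00
Paralegal: 52.9 × $140 = $7,406.00
Legal assistant: 14.0 × $95 = $1,330.00
Subtotal: $136,192.00
Write-off: 5.9 × $620 = $3,658.00
Total: $136,192.00 − $3,658.00 = $132,534.00

$132,534.00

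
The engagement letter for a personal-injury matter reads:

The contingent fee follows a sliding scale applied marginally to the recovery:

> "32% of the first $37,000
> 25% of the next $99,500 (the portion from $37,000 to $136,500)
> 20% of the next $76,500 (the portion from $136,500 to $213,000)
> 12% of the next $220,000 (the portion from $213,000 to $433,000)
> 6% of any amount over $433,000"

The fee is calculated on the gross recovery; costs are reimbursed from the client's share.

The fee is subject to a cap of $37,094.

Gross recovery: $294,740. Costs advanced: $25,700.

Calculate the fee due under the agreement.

Fee base is the gross recovery, $294,740; costs are reimbursed separately.
First $37,000 at 32% = $11,840.00
Next $99,500 at 25% = $24,875.00
Next $76,500 at 20% = $15,300.00
Remaining $81,740 at 12% = $9,808.80
Fee: $11,840.00 + $24,875.00 + $15,300.00 + $9,808.80 = $61,823.80
$61,823.80 exceeds the $37,094 cap, so the fee is capped at $37,094.00.

$37,094.00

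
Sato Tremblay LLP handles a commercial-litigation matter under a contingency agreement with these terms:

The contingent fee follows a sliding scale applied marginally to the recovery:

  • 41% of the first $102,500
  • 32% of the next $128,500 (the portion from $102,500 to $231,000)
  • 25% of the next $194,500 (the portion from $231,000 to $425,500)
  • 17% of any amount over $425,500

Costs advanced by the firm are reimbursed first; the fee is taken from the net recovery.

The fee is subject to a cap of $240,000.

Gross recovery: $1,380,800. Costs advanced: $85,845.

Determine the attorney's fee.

Fee base (net of costs): $1,380,800 − $85,845 = $1,294,955
First $102,500 at 41% = $42,025.00
Next $128,500 at 32% = $41,120.00
Next $194,500 at 25% = $48,625.00
Remaining $869,455 at 17% = $147,807.35
Fee: $42,025.00 + $41,120.00 + $48,625.00 + $147,807.35 = $279,577.35
$279,577.35 exceeds the $240,000 cap, so the fee is capped at $240,000.00.

$240,000.00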